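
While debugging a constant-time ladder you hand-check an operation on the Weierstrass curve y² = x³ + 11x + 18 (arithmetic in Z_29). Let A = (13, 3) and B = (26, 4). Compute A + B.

(13, 26)

(13, 3) + (26, 4). λ = (4 - 3)/(26 - 13) ≡ 1/13 mod 29. 13⁻¹ ≡ 9 (mod 29), so λ ≡ 9.
  x = λ² - 13 - 26 = 81 - 39 ≡ 13; y = λ·(13 - 13) - 3 ≡ 26. → (13, 26)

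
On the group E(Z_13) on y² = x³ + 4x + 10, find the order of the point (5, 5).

8

2P: tangent at (5, 5): λ = (3·5² + 4)/(2·5) ≡ 1/10. 10⁻¹ ≡ 4 (mod 13), so λ ≡ 1·4 ≡ 4.
  x = λ² - 5 - 5 = 16 - 10 ≡ 6; y = λ·(5 - 6) - 5 ≡ 4. → (6, 4)
3P: (6, 4) + (5, 5). λ = (5 - 4)/(5 - 6) ≡ 1/12 mod 13. 12⁻¹ ≡ 12 (mod 13), so λ ≡ 12.
  x = λ² - 6 - 5 = 144 - 11 ≡ 3; y = λ·(6 - 3) - 4 ≡ 6. → (3, 6)
4P: (3, 6) + (5, 5). λ = (5 - 6)/(5 - 3) ≡ 12/2 mod 13. 2⁻¹ ≡ 7 (mod 13), so λ ≡ 6.
  x = λ² - 3 - 5 = 36 - 8 ≡ 2; y = λ·(3 - 2) - 6 ≡ 0. → (2, 0)
5P: (2, 0) + (5, 5). λ = (5 - 0)/(5 - 2) ≡ 5/3 mod 13. 3⁻¹ ≡ 9 (mod 13), so λ ≡ 6.
  x = λ² - 2 - 5 = 36 - 7 ≡ 3; y = λ·(2 - 3) - 0 ≡ 7. → (3, 7)
6P: (3, 7) + (5, 5). λ = (5 - 7)/(5 - 3) ≡ 11/2 mod 13. 2⁻¹ ≡ 7 (mod 13), so λ ≡ 12.
  x = λ² - 3 - 5 = 144 - 8 ≡ 6; y = λ·(3 - 6) - 7 ≡ 9. → (6, 9)
7P: (6, 9) + (5, 5). λ = (5 - 9)/(5 - 6) ≡ 9/12 mod 13. 12⁻¹ ≡ 12 (mod 13), so λ ≡ 4.
  x = λ² - 6 - 5 = 16 - 11 ≡ 5; y = λ·(6 - 5) - 9 ≡ 8. → (5, 8)
8P: (5, 8) + (5, 5): same x and y₁ ≡ -y₂, so the sum is the point at infinity.
8P = the point at infinity, so the order is 8.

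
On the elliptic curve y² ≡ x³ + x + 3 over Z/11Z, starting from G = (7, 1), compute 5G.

Double-and-add on 5 = (101)₂. Start with G = (7, 1) for the leading 1-bit.
double: tangent at (7, 1): λ = (3·7² + 1)/(2·1) ≡ 5/2. 2⁻¹ ≡ 6 (mod 11) since 2·6 = 12 ≡ 1, so λ ≡ 5·6 ≡ 8.
  x = λ² - 7 - 7 = 64 - 14 ≡ 6; y = λ·(7 - 6) - 1 ≡ 7. → (6, 7)
double: tangent at (6, 7): λ = (3·6² + 1)/(2·7) ≡ 10/3. 3⁻¹ ≡ 4 (mod 11), so λ ≡ 10·4 ≡ 7.
  x = λ² - 6 - 6 = 49 - 12 ≡ 4; y = λ·(6 - 4) - 7 ≡ 7. → (4, 7)
add G: (4, 7) + (7, 1). λ = (1 - 7)/(7 - 4) ≡ 5/3 mod 11. 3⁻¹ ≡ 4 (mod 11), so λ ≡ 9.
  x = λ² - 4 - 7 = 81 - 11 ≡ 4; y = λ·(4 - 4) - 7 ≡ 4. → (4, 4)

(4, 4)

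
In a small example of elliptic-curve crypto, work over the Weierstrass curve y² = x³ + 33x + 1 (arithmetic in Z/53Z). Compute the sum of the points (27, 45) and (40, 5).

(27, 45) + (40, 5). λ = (5 - 45)/(40 - 27) ≡ 13/13 mod 53. 13⁻¹ ≡ 49 (mod 53), so λ ≡ 1.
  x = λ² - 27 - 40 = 1 - 67 ≡ 40; y = λ·(27 - 40) - 45 ≡ 48. → (40, 48)

(40, 48)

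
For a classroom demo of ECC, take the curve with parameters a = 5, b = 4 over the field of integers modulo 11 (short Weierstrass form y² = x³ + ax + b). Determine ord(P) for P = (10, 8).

4

2P: tangent at (10, 8): λ = (3·10² + 5)/(2·8) ≡ 8/5. 5⁻¹ ≡ 9 (mod 11), so λ ≡ 8·9 ≡ 6.
  x = λ² - 10 - 10 = 36 - 20 ≡ 5; y = λ·(10 - 5) - 8 ≡ 0. → (5, 0)
3P: (5, 0) + (10, 8). λ = (8 - 0)/(10 - 5) ≡ 8/5 mod 11. 5⁻¹ ≡ 9 (mod 11) since 5·9 = 45 ≡ 1, so λ ≡ 6.
  x = λ² - 5 - 10 = 36 - 15 ≡ 10; y = λ·(5 - 10) - 0 ≡ 3. → (10, 3)
4P: (10, 3) + (10, 8): same x and y₁ ≡ -y₂, so the sum is O.
4P = O, so the order is 4.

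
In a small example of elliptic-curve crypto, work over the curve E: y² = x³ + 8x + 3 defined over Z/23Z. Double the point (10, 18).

tangent at (10, 18): λ = (3·10² + 8)/(2·18) ≡ 9/13. 13⁻¹ ≡ 16 (mod 23), so λ ≡ 9·16 ≡ 6.
  x = λ² - 10 - 10 = 36 - 20 ≡ 16; y = λ·(10 - 16) - 18 ≡ 15. → (16, 15)

(16, 15)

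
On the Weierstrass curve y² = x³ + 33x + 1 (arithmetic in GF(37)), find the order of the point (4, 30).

2P: tangent at (4, 30): λ = (3·4² + 33)/(2·30) ≡ 7/23. 23⁻¹ ≡ 29 (mod 37), so λ ≡ 7·29 ≡ 18.
  x = λ² - 4 - 4 = 324 - 8 ≡ 20; y = λ·(4 - 20) - 30 ≡ 15. → (20, 15)
3P: (20, 15) + (4, 30). λ = (30 - 15)/(4 - 20) ≡ 15/21 mod 37. 21⁻¹ ≡ 30 (mod 37), so λ ≡ 6.
  x = λ² - 20 - 4 = 36 - 24 ≡ 12; y = λ·(20 - 12) - 15 ≡ 33. → (12, 33)
4P: (12, 33) + (4, 30). λ = (30 - 33)/(4 - 12) ≡ 34/29 mod 37. 29⁻¹ ≡ 23 (mod 37), so λ ≡ 5.
  x = λ² - 12 - 4 = 25 - 16 ≡ 9; y = λ·(12 - 9) - 33 ≡ 19. → (9, 19)
5P: (9, 19) + (4, 30). λ = (30 - 19)/(4 - 9) ≡ 11/32 mod 37. 32⁻¹ ≡ 22 (mod 37), so λ ≡ 20.
  x = λ² - 9 - 4 = 400 - 13 ≡ 17; y = λ·(9 - 17) - 19 ≡ 6. → (17, 6)
6P: (17, 6) + (4, 30). λ = (30 - 6)/(4 - 17) ≡ 24/24 mod 37. 24⁻¹ ≡ 17 (mod 37) since 24·17 = 408 ≡ 1, so λ ≡ 1.
  x = λ² - 17 - 4 = 1 - 21 ≡ 17; y = λ·(17 - 17) - 6 ≡ 31. → (17, 31)
7P: (17, 31) + (4, 30). λ = (30 - 31)/(4 - 17) ≡ 36/24 mod 37. 24⁻¹ ≡ 17 (mod 37), so λ ≡ 20.
  x = λ² - 17 - 4 = 400 - 21 ≡ 9; y = λ·(17 - 9) - 31 ≡ 18. → (9, 18)
8P: (9, 18) + (4, 30). λ = (30 - 18)/(4 - 9) ≡ 12/32 mod 37. 32⁻¹ ≡ 22 (mod 37), so λ ≡ 5.
  x = λ² - 9 - 4 = 25 - 13 ≡ 12; y = λ·(9 - 12) - 18 ≡ 4. → (12, 4)
9P: (12, 4) + (4, 30). λ = (30 - 4)/(4 - 12) ≡ 26/29 mod 37. 29⁻¹ ≡ 23 (mod 37) since 29·23 = 667 ≡ 1, so λ ≡ 6.
  x = λ² - 12 - 4 = 36 - 16 ≡ 20; y = λ·(12 - 20) - 4 ≡ 22. → (20, 22)
10P: (20, 22) + (4, 30). λ = (30 - 22)/(4 - 20) ≡ 8/21 mod 37. 21⁻¹ ≡ 30 (mod 37), so λ ≡ 18.
  x = λ² - 20 - 4 = 324 - 24 ≡ 4; y = λ·(20 - 4) - 22 ≡ 7. → (4, 7)
11P: (4, 7) + (4, 30): same x and y₁ ≡ -y₂, so the sum is O.
11P = O, so the order is 11.

11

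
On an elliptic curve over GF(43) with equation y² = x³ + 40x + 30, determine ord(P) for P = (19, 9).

2P: tangent at (19, 9): λ = (3·19² + 40)/(2·9) ≡ 5/18. 18⁻¹ ≡ 12 (mod 43), so λ ≡ 5·12 ≡ 17.
  x = λ² - 19 - 19 = 289 - 38 ≡ 36; y = λ·(19 - 36) - 9 ≡ 3. → (36, 3)
3P: (36, 3) + (19, 9). λ = (9 - 3)/(19 - 36) ≡ 6/26 mod 43. 26⁻¹ ≡ 5 (mod 43) since 26·5 = 130 ≡ 1, so λ ≡ 30.
  x = λ² - 36 - 19 = 900 - 55 ≡ 28; y = λ·(36 - 28) - 3 ≡ 22. → (28, 22)
4P: (28, 22) + (19, 9). λ = (9 - 22)/(19 - 28) ≡ 30/34 mod 43. 34⁻¹ ≡ 19 (mod 43) since 34·19 = 646 ≡ 1, so λ ≡ 11.
  x = λ² - 28 - 19 = 121 - 47 ≡ 31; y = λ·(28 - 31) - 22 ≡ 31. → (31, 31)
5P: (31, 31) + (19, 9). λ = (9 - 31)/(19 - 31) ≡ 21/31 mod 43. 31⁻¹ ≡ 25 (mod 43), so λ ≡ 9.
  x = λ² - 31 - 19 = 81 - 50 ≡ 31; y = λ·(31 - 31) - 31 ≡ 12. → (31, 12)
6P: (31, 12) + (19, 9). λ = (9 - 12)/(19 - 31) ≡ 40/31 mod 43. 31⁻¹ ≡ 25 (mod 43), so λ ≡ 11.
  x = λ² - 31 - 19 = 121 - 50 ≡ 28; y = λ·(31 - 28) - 12 ≡ 21. → (28, 21)
7P: (28, 21) + (19, 9). λ = (9 - 21)/(19 - 28) ≡ 31/34 mod 43. 34⁻¹ ≡ 19 (mod 43), so λ ≡ 30.
  x = λ² - 28 - 19 = 900 - 47 ≡ 36; y = λ·(28 - 36) - 21 ≡ 40. → (36, 40)
8P: (36, 40) + (19, 9). λ = (9 - 40)/(19 - 36) ≡ 12/26 mod 43. 26⁻¹ ≡ 5 (mod 43), so λ ≡ 17.
  x = λ² - 36 - 19 = 289 - 55 ≡ 19; y = λ·(36 - 19) - 40 ≡ 34. → (19, 34)
9P: (19, 34) + (19, 9): same x and y₁ ≡ -y₂, so the sum is O.
9P = O, so the order is 9.

9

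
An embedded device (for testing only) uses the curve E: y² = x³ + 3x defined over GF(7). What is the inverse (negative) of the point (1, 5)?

(1, 2)

-(1, 5) = (1, -5 mod 7) = (1, 2).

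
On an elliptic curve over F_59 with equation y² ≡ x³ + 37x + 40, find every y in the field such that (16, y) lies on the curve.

none

x³ + 37x + 40 = 4728 ≡ 8 (mod 59).
8 is a non-residue mod 59; no y exists.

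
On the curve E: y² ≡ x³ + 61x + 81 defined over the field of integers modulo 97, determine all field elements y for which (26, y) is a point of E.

none

x³ + 61x + 81 = 19243 ≡ 37 (mod 97).
37 is a non-residue mod 97; no y exists.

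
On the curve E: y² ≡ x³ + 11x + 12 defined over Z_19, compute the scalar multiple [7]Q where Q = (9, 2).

Repeated addition: build up to 7Q.
2Q: tangent at (9, 2): λ = (3·9² + 11)/(2·2) ≡ 7/4. 4⁻¹ ≡ 5 (mod 19), so λ ≡ 7·5 ≡ 16.
  x = λ² - 9 - 9 = 256 - 18 ≡ 10; y = λ·(9 - 10) - 2 ≡ 1. → (10, 1)
3Q: (10, 1) + (9, 2). λ = (2 - 1)/(9 - 10) ≡ 1/18 mod 19. 18⁻¹ ≡ 18 (mod 19) since 18·18 = 324 ≡ 1, so λ ≡ 18.
  x = λ² - 10 - 9 = 324 - 19 ≡ 1; y = λ·(10 - 1) - 1 ≡ 9. → (1, 9)
4Q: (1, 9) + (9, 2). λ = (2 - 9)/(9 - 1) ≡ 12/8 mod 19. 8⁻¹ ≡ 12 (mod 19) since 8·12 = 96 ≡ 1, so λ ≡ 11.
  x = λ² - 1 - 9 = 121 - 10 ≡ 16; y = λ·(1 - 16) - 9 ≡ 16. → (16, 16)
5Q: (16, 16) + (9, 2). λ = (2 - 16)/(9 - 16) ≡ 5/12 mod 19. 12⁻¹ ≡ 8 (mod 19), so λ ≡ 2.
  x = λ² - 16 - 9 = 4 - 25 ≡ 17; y = λ·(16 - 17) - 16 ≡ 1. → (17, 1)
6Q: (17, 1) + (9, 2). λ = (2 - 1)/(9 - 17) ≡ 1/11 mod 19. 11⁻¹ ≡ 7 (mod 19), so λ ≡ 7.
  x = λ² - 17 - 9 = 49 - 26 ≡ 4; y = λ·(17 - 4) - 1 ≡ 14. → (4, 14)
7Q: (4, 14) + (9, 2). λ = (2 - 14)/(9 - 4) ≡ 7/5 mod 19. 5⁻¹ ≡ 4 (mod 19) since 5·4 = 20 ≡ 1, so λ ≡ 9.
  x = λ² - 4 - 9 = 81 - 13 ≡ 11; y = λ·(4 - 11) - 14 ≡ 18. → (11, 18)

(11, 18)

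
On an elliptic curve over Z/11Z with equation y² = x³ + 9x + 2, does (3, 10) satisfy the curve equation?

yes

y² = 10² ≡ 1; x³ + 9x + 2 = 56 ≡ 1 (mod 11). 1 = 1.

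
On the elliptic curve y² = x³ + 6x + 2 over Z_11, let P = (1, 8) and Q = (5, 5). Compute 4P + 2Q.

(3, 5)

First 4P:
Double-and-add on 4 = (100)₂. Start with P = (1, 8) for the leading 1-bit.
double: tangent at (1, 8): λ = (3·1² + 6)/(2·8) ≡ 9/5. 5⁻¹ ≡ 9 (mod 11), so λ ≡ 9·9 ≡ 4.
  x = λ² - 1 - 1 = 16 - 2 ≡ 3; y = λ·(1 - 3) - 8 ≡ 6. → (3, 6)
double: tangent at (3, 6): λ = (3·3² + 6)/(2·6) ≡ 0/1. 1⁻¹ ≡ 1 (mod 11), so λ ≡ 0·1 ≡ 0.
  x = λ² - 3 - 3 = 0 - 6 ≡ 5; y = λ·(3 - 5) - 6 ≡ 5. → (5, 5)
4P = (5, 5).
Next 2Q:
Repeated addition: build up to 2Q.
2Q: tangent at (5, 5): λ = (3·5² + 6)/(2·5) ≡ 4/10. 10⁻¹ ≡ 10 (mod 11) since 10·10 = 100 ≡ 1, so λ ≡ 4·10 ≡ 7.
  x = λ² - 5 - 5 = 49 - 10 ≡ 6; y = λ·(5 - 6) - 5 ≡ 10. → (6, 10)
2Q = (6, 10).
Finally 4P + 2Q:
(5, 5) + (6, 10). λ = (10 - 5)/(6 - 5) ≡ 5/1 mod 11. 1⁻¹ ≡ 1 (mod 11), so λ ≡ 5.
  x = λ² - 5 - 6 = 25 - 11 ≡ 3; y = λ·(5 - 3) - 5 ≡ 5. → (3, 5)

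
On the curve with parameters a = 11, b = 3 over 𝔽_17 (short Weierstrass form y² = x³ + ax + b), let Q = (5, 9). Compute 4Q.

Repeated addition: build up to 4Q.
2Q: tangent at (5, 9): λ = (3·5² + 11)/(2·9) ≡ 1/1. 1⁻¹ ≡ 1 (mod 17) since 1·1 = 1 ≡ 1, so λ ≡ 1·1 ≡ 1.
  x = λ² - 5 - 5 = 1 - 10 ≡ 8; y = λ·(5 - 8) - 9 ≡ 5. → (8, 5)
3Q: (8, 5) + (5, 9). λ = (9 - 5)/(5 - 8) ≡ 4/14 mod 17. 14⁻¹ ≡ 11 (mod 17), so λ ≡ 10.
  x = λ² - 8 - 5 = 100 - 13 ≡ 2; y = λ·(8 - 2) - 5 ≡ 4. → (2, 4)
4Q: (2, 4) + (5, 9). λ = (9 - 4)/(5 - 2) ≡ 5/3 mod 17. 3⁻¹ ≡ 6 (mod 17), so λ ≡ 13.
  x = λ² - 2 - 5 = 169 - 7 ≡ 9; y = λ·(2 - 9) - 4 ≡ 7. → (9, 7)

(9, 7)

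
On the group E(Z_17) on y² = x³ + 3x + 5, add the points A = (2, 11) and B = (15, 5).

(2, 11) + (15, 5). λ = (5 - 11)/(15 - 2) ≡ 11/13 mod 17. 13⁻¹ ≡ 4 (mod 17) since 13·4 = 52 ≡ 1, so λ ≡ 10.
  x = λ² - 2 - 15 = 100 - 17 ≡ 15; y = λ·(2 - 15) - 11 ≡ 12. → (15, 12)

(15, 12)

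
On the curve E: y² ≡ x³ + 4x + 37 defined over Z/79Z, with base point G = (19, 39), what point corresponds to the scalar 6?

Double-and-add on 6 = (110)₂. Start with G = (19, 39) for the leading 1-bit.
double: tangent at (19, 39): λ = (3·19² + 4)/(2·39) ≡ 60/78. 78⁻¹ ≡ 78 (mod 79), so λ ≡ 60·78 ≡ 19.
  x = λ² - 19 - 19 = 361 - 38 ≡ 7; y = λ·(19 - 7) - 39 ≡ 31. → (7, 31)
add G: (7, 31) + (19, 39). λ = (39 - 31)/(19 - 7) ≡ 8/12 mod 79. 12⁻¹ ≡ 33 (mod 79), so λ ≡ 27.
  x = λ² - 7 - 19 = 729 - 26 ≡ 71; y = λ·(7 - 71) - 31 ≡ 58. → (71, 58)
double: tangent at (71, 58): λ = (3·71² + 4)/(2·58) ≡ 38/37. 37⁻¹ ≡ 47 (mod 79), so λ ≡ 38·47 ≡ 48.
  x = λ² - 71 - 71 = 2304 - 142 ≡ 29; y = λ·(71 - 29) - 58 ≡ 62. → (29, 62)

(29, 62)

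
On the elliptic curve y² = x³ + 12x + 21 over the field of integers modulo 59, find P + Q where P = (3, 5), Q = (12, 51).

(49, 9)

(3, 5) + (12, 51). λ = (51 - 5)/(12 - 3) ≡ 46/9 mod 59. 9⁻¹ ≡ 46 (mod 59), so λ ≡ 51.
  x = λ² - 3 - 12 = 2601 - 15 ≡ 49; y = λ·(3 - 49) - 5 ≡ 9. → (49, 9)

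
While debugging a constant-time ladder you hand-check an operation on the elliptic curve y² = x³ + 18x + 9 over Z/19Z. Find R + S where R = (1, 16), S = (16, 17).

(1, 16) + (16, 17). λ = (17 - 16)/(16 - 1) ≡ 1/15 mod 19. 15⁻¹ ≡ 14 (mod 19), so λ ≡ 14.
  x = λ² - 1 - 16 = 196 - 17 ≡ 8; y = λ·(1 - 8) - 16 ≡ 0. → (8, 0)

(8, 0)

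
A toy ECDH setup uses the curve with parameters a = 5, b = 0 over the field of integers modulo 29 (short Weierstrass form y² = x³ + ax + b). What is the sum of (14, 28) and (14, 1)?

The two points share x = 14 and their y-coordinates satisfy 28 + 1 ≡ 0 (mod 29), so they are inverses. Their sum is ∞.

O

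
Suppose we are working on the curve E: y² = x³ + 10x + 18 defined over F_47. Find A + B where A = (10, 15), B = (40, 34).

(15, 21)

(10, 15) + (40, 34). λ = (34 - 15)/(40 - 10) ≡ 19/30 mod 47. 30⁻¹ ≡ 11 (mod 47), so λ ≡ 21.
  x = λ² - 10 - 40 = 441 - 50 ≡ 15; y = λ·(10 - 15) - 15 ≡ 21. → (15, 21)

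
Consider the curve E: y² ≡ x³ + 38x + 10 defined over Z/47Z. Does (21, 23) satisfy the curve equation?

no

y² = 23² ≡ 12; x³ + 38x + 10 = 10069 ≡ 11 (mod 47). 12 ≠ 11.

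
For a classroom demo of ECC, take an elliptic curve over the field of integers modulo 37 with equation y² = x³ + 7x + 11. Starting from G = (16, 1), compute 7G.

(28, 25)

Repeated addition: build up to 7G.
2G: tangent at (16, 1): λ = (3·16² + 7)/(2·1) ≡ 35/2. 2⁻¹ ≡ 19 (mod 37), so λ ≡ 35·19 ≡ 36.
  x = λ² - 16 - 16 = 1296 - 32 ≡ 6; y = λ·(16 - 6) - 1 ≡ 26. → (6, 26)
3G: (6, 26) + (16, 1). λ = (1 - 26)/(16 - 6) ≡ 12/10 mod 37. 10⁻¹ ≡ 26 (mod 37), so λ ≡ 16.
  x = λ² - 6 - 16 = 256 - 22 ≡ 12; y = λ·(6 - 12) - 26 ≡ 26. → (12, 26)
4G: (12, 26) + (16, 1). λ = (1 - 26)/(16 - 12) ≡ 12/4 mod 37. 4⁻¹ ≡ 28 (mod 37), so λ ≡ 3.
  x = λ² - 12 - 16 = 9 - 28 ≡ 18; y = λ·(12 - 18) - 26 ≡ 30. → (18, 30)
5G: (18, 30) + (16, 1). λ = (1 - 30)/(16 - 18) ≡ 8/35 mod 37. 35⁻¹ ≡ 18 (mod 37) since 35·18 = 630 ≡ 1, so λ ≡ 33.
  x = λ² - 18 - 16 = 1089 - 34 ≡ 19; y = λ·(18 - 19) - 30 ≡ 11. → (19, 11)
6G: (19, 11) + (16, 1). λ = (1 - 11)/(16 - 19) ≡ 27/34 mod 37. 34⁻¹ ≡ 12 (mod 37) since 34·12 = 408 ≡ 1, so λ ≡ 28.
  x = λ² - 19 - 16 = 784 - 35 ≡ 9; y = λ·(19 - 9) - 11 ≡ 10. → (9, 10)
7G: (9, 10) + (16, 1). λ = (1 - 10)/(16 - 9) ≡ 28/7 mod 37. 7⁻¹ ≡ 16 (mod 37) since 7·16 = 112 ≡ 1, so λ ≡ 4.
  x = λ² - 9 - 16 = 16 - 25 ≡ 28; y = λ·(9 - 28) - 10 ≡ 25. → (28, 25)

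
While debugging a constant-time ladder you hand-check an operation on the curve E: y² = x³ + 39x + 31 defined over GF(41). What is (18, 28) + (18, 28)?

(23, 4)

tangent at (18, 28): λ = (3·18² + 39)/(2·28) ≡ 27/15. 15⁻¹ ≡ 11 (mod 41), so λ ≡ 27·11 ≡ 10.
  x = λ² - 18 - 18 = 100 - 36 ≡ 23; y = λ·(18 - 23) - 28 ≡ 4. → (23, 4)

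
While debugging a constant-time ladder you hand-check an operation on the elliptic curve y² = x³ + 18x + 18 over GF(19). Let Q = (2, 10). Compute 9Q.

Double-and-add on 9 = (1001)₂. Start with Q = (2, 10) for the leading 1-bit.
double: tangent at (2, 10): λ = (3·2² + 18)/(2·10) ≡ 11/1. 1⁻¹ ≡ 1 (mod 19), so λ ≡ 11·1 ≡ 11.
  x = λ² - 2 - 2 = 121 - 4 ≡ 3; y = λ·(2 - 3) - 10 ≡ 17. → (3, 17)
double: tangent at (3, 17): λ = (3·3² + 18)/(2·17) ≡ 7/15. 15⁻¹ ≡ 14 (mod 19), so λ ≡ 7·14 ≡ 3.
  x = λ² - 3 - 3 = 9 - 6 ≡ 3; y = λ·(3 - 3) - 17 ≡ 2. → (3, 2)
double: tangent at (3, 2): λ = (3·3² + 18)/(2·2) ≡ 7/4. 4⁻¹ ≡ 5 (mod 19) since 4·5 = 20 ≡ 1, so λ ≡ 7·5 ≡ 16.
  x = λ² - 3 - 3 = 256 - 6 ≡ 3; y = λ·(3 - 3) - 2 ≡ 17. → (3, 17)
add Q: (3, 17) + (2, 10). λ = (10 - 17)/(2 - 3) ≡ 12/18 mod 19. 18⁻¹ ≡ 18 (mod 19) since 18·18 = 324 ≡ 1, so λ ≡ 7.
  x = λ² - 3 - 2 = 49 - 5 ≡ 6; y = λ·(3 - 6) - 17 ≡ 0. → (6, 0)

(6, 0)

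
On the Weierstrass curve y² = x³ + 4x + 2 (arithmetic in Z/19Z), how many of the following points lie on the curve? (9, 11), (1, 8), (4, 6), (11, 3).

(9, 11): 11² ≡ 7, rhs ≡ 7 → on.
(1, 8): 8² ≡ 7, rhs ≡ 7 → on.
(4, 6): 6² ≡ 17, rhs ≡ 6 → off.
(11, 3): 3² ≡ 9, rhs ≡ 9 → on.

3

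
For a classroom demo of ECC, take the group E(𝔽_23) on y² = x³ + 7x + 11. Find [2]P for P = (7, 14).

tangent at (7, 14): λ = (3·7² + 7)/(2·14) ≡ 16/5. 5⁻¹ ≡ 14 (mod 23), so λ ≡ 16·14 ≡ 17.
  x = λ² - 7 - 7 = 289 - 14 ≡ 22; y = λ·(7 - 22) - 14 ≡ 7. → (22, 7)

(22, 7)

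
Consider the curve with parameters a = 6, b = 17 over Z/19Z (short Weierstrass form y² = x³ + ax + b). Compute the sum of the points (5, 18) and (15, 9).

(5, 18) + (15, 9). λ = (9 - 18)/(15 - 5) ≡ 10/10 mod 19. 10⁻¹ ≡ 2 (mod 19), so λ ≡ 1.
  x = λ² - 5 - 15 = 1 - 20 ≡ 0; y = λ·(5 - 0) - 18 ≡ 6. → (0, 6)

(0, 6)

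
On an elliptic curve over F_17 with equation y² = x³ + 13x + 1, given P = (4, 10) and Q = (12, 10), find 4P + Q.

(16, 2)

First 4P:
Double-and-add on 4 = (100)₂. Start with P = (4, 10) for the leading 1-bit.
double: tangent at (4, 10): λ = (3·4² + 13)/(2·10) ≡ 10/3. 3⁻¹ ≡ 6 (mod 17) since 3·6 = 18 ≡ 1, so λ ≡ 10·6 ≡ 9.
  x = λ² - 4 - 4 = 81 - 8 ≡ 5; y = λ·(4 - 5) - 10 ≡ 15. → (5, 15)
double: tangent at (5, 15): λ = (3·5² + 13)/(2·15) ≡ 3/13. 13⁻¹ ≡ 4 (mod 17) since 13·4 = 52 ≡ 1, so λ ≡ 3·4 ≡ 12.
  x = λ² - 5 - 5 = 144 - 10 ≡ 15; y = λ·(5 - 15) - 15 ≡ 1. → (15, 1)
4P = (15, 1).
Finally 4P + Q:
(15, 1) + (12, 10). λ = (10 - 1)/(12 - 15) ≡ 9/14 mod 17. 14⁻¹ ≡ 11 (mod 17) since 14·11 = 154 ≡ 1, so λ ≡ 14.
  x = λ² - 15 - 12 = 196 - 27 ≡ 16; y = λ·(15 - 16) - 1 ≡ 2. → (16, 2)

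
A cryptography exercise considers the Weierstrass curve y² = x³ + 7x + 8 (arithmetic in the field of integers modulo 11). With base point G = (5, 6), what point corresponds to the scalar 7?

(10, 0)

Double-and-add on 7 = (111)₂. Start with G = (5, 6) for the leading 1-bit.
double: tangent at (5, 6): λ = (3·5² + 7)/(2·6) ≡ 5/1. 1⁻¹ ≡ 1 (mod 11), so λ ≡ 5·1 ≡ 5.
  x = λ² - 5 - 5 = 25 - 10 ≡ 4; y = λ·(5 - 4) - 6 ≡ 10. → (4, 10)
add G: (4, 10) + (5, 6). λ = (6 - 10)/(5 - 4) ≡ 7/1 mod 11. 1⁻¹ ≡ 1 (mod 11) since 1·1 = 1 ≡ 1, so λ ≡ 7.
  x = λ² - 4 - 5 = 49 - 9 ≡ 7; y = λ·(4 - 7) - 10 ≡ 2. → (7, 2)
double: tangent at (7, 2): λ = (3·7² + 7)/(2·2) ≡ 0/4. 4⁻¹ ≡ 3 (mod 11), so λ ≡ 0·3 ≡ 0.
  x = λ² - 7 - 7 = 0 - 14 ≡ 8; y = λ·(7 - 8) - 2 ≡ 9. → (8, 9)
add G: (8, 9) + (5, 6). λ = (6 - 9)/(5 - 8) ≡ 8/8 mod 11. 8⁻¹ ≡ 7 (mod 11) since 8·7 = 56 ≡ 1, so λ ≡ 1.
  x = λ² - 8 - 5 = 1 - 13 ≡ 10; y = λ·(8 - 10) - 9 ≡ 0. → (10, 0)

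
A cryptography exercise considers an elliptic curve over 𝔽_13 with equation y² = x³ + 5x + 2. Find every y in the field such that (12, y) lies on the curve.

x³ + 5x + 2 = 1790 ≡ 9 (mod 13).
Square roots of 9 mod 13: 3 and 10 (since 3² = 9 ≡ 9).

3, 10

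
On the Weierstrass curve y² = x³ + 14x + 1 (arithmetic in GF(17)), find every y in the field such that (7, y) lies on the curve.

0

x³ + 14x + 1 = 442 ≡ 0 (mod 17).
Only y = 0 satisfies y² ≡ 0.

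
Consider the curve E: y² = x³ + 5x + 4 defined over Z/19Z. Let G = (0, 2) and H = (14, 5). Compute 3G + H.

(10, 3)

First 3G:
Repeated addition: build up to 3G.
2G: tangent at (0, 2): λ = (3·0² + 5)/(2·2) ≡ 5/4. 4⁻¹ ≡ 5 (mod 19) since 4·5 = 20 ≡ 1, so λ ≡ 5·5 ≡ 6.
  x = λ² - 0 - 0 = 36 - 0 ≡ 17; y = λ·(0 - 17) - 2 ≡ 10. → (17, 10)
3G: (17, 10) + (0, 2). λ = (2 - 10)/(0 - 17) ≡ 11/2 mod 19. 2⁻¹ ≡ 10 (mod 19), so λ ≡ 15.
  x = λ² - 17 - 0 = 225 - 17 ≡ 18; y = λ·(17 - 18) - 10 ≡ 13. → (18, 13)
3G = (18, 13).
Finally 3G + H:
(18, 13) + (14, 5). λ = (5 - 13)/(14 - 18) ≡ 11/15 mod 19. 15⁻¹ ≡ 14 (mod 19) since 15·14 = 210 ≡ 1, so λ ≡ 2.
  x = λ² - 18 - 14 = 4 - 32 ≡ 10; y = λ·(18 - 10) - 13 ≡ 3. → (10, 3)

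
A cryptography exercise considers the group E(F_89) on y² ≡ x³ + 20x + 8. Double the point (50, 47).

tangent at (50, 47): λ = (3·50² + 20)/(2·47) ≡ 44/5. 5⁻¹ ≡ 18 (mod 89), so λ ≡ 44·18 ≡ 80.
  x = λ² - 50 - 50 = 6400 - 100 ≡ 70; y = λ·(50 - 70) - 47 ≡ 44. → (70, 44)

(70, 44)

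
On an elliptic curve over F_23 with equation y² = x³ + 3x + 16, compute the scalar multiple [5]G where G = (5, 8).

Repeated addition: build up to 5G.
2G: tangent at (5, 8): λ = (3·5² + 3)/(2·8) ≡ 9/16. 16⁻¹ ≡ 13 (mod 23), so λ ≡ 9·13 ≡ 2.
  x = λ² - 5 - 5 = 4 - 10 ≡ 17; y = λ·(5 - 17) - 8 ≡ 14. → (17, 14)
3G: (17, 14) + (5, 8). λ = (8 - 14)/(5 - 17) ≡ 17/11 mod 23. 11⁻¹ ≡ 21 (mod 23) since 11·21 = 231 ≡ 1, so λ ≡ 12.
  x = λ² - 17 - 5 = 144 - 22 ≡ 7; y = λ·(17 - 7) - 14 ≡ 14. → (7, 14)
4G: (7, 14) + (5, 8). λ = (8 - 14)/(5 - 7) ≡ 17/21 mod 23. 21⁻¹ ≡ 11 (mod 23), so λ ≡ 3.
  x = λ² - 7 - 5 = 9 - 12 ≡ 20; y = λ·(7 - 20) - 14 ≡ 16. → (20, 16)
5G: (20, 16) + (5, 8). λ = (8 - 16)/(5 - 20) ≡ 15/8 mod 23. 8⁻¹ ≡ 3 (mod 23), so λ ≡ 22.
  x = λ² - 20 - 5 = 484 - 25 ≡ 22; y = λ·(20 - 22) - 16 ≡ 9. → (22, 9)

(22, 9)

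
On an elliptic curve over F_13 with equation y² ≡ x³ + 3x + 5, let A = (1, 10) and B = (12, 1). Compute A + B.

(4, 9)

(1, 10) + (12, 1). λ = (1 - 10)/(12 - 1) ≡ 4/11 mod 13. 11⁻¹ ≡ 6 (mod 13) since 11·6 = 66 ≡ 1, so λ ≡ 11.
  x = λ² - 1 - 12 = 121 - 13 ≡ 4; y = λ·(1 - 4) - 10 ≡ 9. → (4, 9)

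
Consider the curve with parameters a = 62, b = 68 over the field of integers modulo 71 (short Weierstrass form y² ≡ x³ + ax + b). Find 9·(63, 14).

(1, 29)

Write P = (63, 14).
Repeated addition: build up to 9P.
2P: tangent at (63, 14): λ = (3·63² + 62)/(2·14) ≡ 41/28. 28⁻¹ ≡ 33 (mod 71), so λ ≡ 41·33 ≡ 4.
  x = λ² - 63 - 63 = 16 - 126 ≡ 32; y = λ·(63 - 32) - 14 ≡ 39. → (32, 39)
3P: (32, 39) + (63, 14). λ = (14 - 39)/(63 - 32) ≡ 46/31 mod 71. 31⁻¹ ≡ 55 (mod 71), so λ ≡ 45.
  x = λ² - 32 - 63 = 2025 - 95 ≡ 13; y = λ·(32 - 13) - 39 ≡ 35. → (13, 35)
4P: (13, 35) + (63, 14). λ = (14 - 35)/(63 - 13) ≡ 50/50 mod 71. 50⁻¹ ≡ 27 (mod 71), so λ ≡ 1.
  x = λ² - 13 - 63 = 1 - 76 ≡ 67; y = λ·(13 - 67) - 35 ≡ 53. → (67, 53)
5P: (67, 53) + (63, 14). λ = (14 - 53)/(63 - 67) ≡ 32/67 mod 71. 67⁻¹ ≡ 53 (mod 71) since 67·53 = 3551 ≡ 1, so λ ≡ 63.
  x = λ² - 67 - 63 = 3969 - 130 ≡ 5; y = λ·(67 - 5) - 53 ≡ 19. → (5, 19)
6P: (5, 19) + (63, 14). λ = (14 - 19)/(63 - 5) ≡ 66/58 mod 71. 58⁻¹ ≡ 60 (mod 71) since 58·60 = 3480 ≡ 1, so λ ≡ 55.
  x = λ² - 5 - 63 = 3025 - 68 ≡ 46; y = λ·(5 - 46) - 19 ≡ 69. → (46, 69)
7P: (46, 69) + (63, 14). λ = (14 - 69)/(63 - 46) ≡ 16/17 mod 71. 17⁻¹ ≡ 46 (mod 71), so λ ≡ 26.
  x = λ² - 46 - 63 = 676 - 109 ≡ 70; y = λ·(46 - 70) - 69 ≡ 17. → (70, 17)
8P: (70, 17) + (63, 14). λ = (14 - 17)/(63 - 70) ≡ 68/64 mod 71. 64⁻¹ ≡ 10 (mod 71), so λ ≡ 41.
  x = λ² - 70 - 63 = 1681 - 133 ≡ 57; y = λ·(70 - 57) - 17 ≡ 19. → (57, 19)
9P: (57, 19) + (63, 14). λ = (14 - 19)/(63 - 57) ≡ 66/6 mod 71. 6⁻¹ ≡ 12 (mod 71) since 6·12 = 72 ≡ 1, so λ ≡ 11.
  x = λ² - 57 - 63 = 121 - 120 ≡ 1; y = λ·(57 - 1) - 19 ≡ 29. → (1, 29)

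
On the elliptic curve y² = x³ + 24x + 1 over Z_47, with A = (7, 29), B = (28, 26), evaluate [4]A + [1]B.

First 4A:
Double-and-add on 4 = (100)₂. Start with A = (7, 29) for the leading 1-bit.
double: tangent at (7, 29): λ = (3·7² + 24)/(2·29) ≡ 30/11. 11⁻¹ ≡ 30 (mod 47), so λ ≡ 30·30 ≡ 7.
  x = λ² - 7 - 7 = 49 - 14 ≡ 35; y = λ·(7 - 35) - 29 ≡ 10. → (35, 10)
double: tangent at (35, 10): λ = (3·35² + 24)/(2·10) ≡ 33/20. 20⁻¹ ≡ 40 (mod 47) since 20·40 = 800 ≡ 1, so λ ≡ 33·40 ≡ 4.
  x = λ² - 35 - 35 = 16 - 70 ≡ 40; y = λ·(35 - 40) - 10 ≡ 17. → (40, 17)
4A = (40, 17).
Finally 4A + B:
(40, 17) + (28, 26). λ = (26 - 17)/(28 - 40) ≡ 9/35 mod 47. 35⁻¹ ≡ 43 (mod 47), so λ ≡ 11.
  x = λ² - 40 - 28 = 121 - 68 ≡ 6; y = λ·(40 - 6) - 17 ≡ 28. → (6, 28)

(6, 28)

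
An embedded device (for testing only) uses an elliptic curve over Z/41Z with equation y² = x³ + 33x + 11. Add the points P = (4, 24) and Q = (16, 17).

(4, 24) + (16, 17). λ = (17 - 24)/(16 - 4) ≡ 34/12 mod 41. 12⁻¹ ≡ 24 (mod 41) since 12·24 = 288 ≡ 1, so λ ≡ 37.
  x = λ² - 4 - 16 = 1369 - 20 ≡ 37; y = λ·(4 - 37) - 24 ≡ 26. → (37, 26)

(37, 26)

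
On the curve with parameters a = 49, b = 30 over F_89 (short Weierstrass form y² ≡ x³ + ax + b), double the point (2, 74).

(21, 21)

tangent at (2, 74): λ = (3·2² + 49)/(2·74) ≡ 61/59. 59⁻¹ ≡ 86 (mod 89), so λ ≡ 61·86 ≡ 84.
  x = λ² - 2 - 2 = 7056 - 4 ≡ 21; y = λ·(2 - 21) - 74 ≡ 21. → (21, 21)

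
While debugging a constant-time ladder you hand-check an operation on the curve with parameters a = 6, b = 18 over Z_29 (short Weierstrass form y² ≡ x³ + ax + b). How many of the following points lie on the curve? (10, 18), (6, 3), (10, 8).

2

(10, 18): 18² ≡ 5, rhs ≡ 5 → on.
(6, 3): 3² ≡ 9, rhs ≡ 9 → on.
(10, 8): 8² ≡ 6, rhs ≡ 5 → off.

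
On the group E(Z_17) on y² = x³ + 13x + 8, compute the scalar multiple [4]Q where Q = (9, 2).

(6, 9)

Double-and-add on 4 = (100)₂. Start with Q = (9, 2) for the leading 1-bit.
double: tangent at (9, 2): λ = (3·9² + 13)/(2·2) ≡ 1/4. 4⁻¹ ≡ 13 (mod 17), so λ ≡ 1·13 ≡ 13.
  x = λ² - 9 - 9 = 169 - 18 ≡ 15; y = λ·(9 - 15) - 2 ≡ 5. → (15, 5)
double: tangent at (15, 5): λ = (3·15² + 13)/(2·5) ≡ 8/10. 10⁻¹ ≡ 12 (mod 17), so λ ≡ 8·12 ≡ 11.
  x = λ² - 15 - 15 = 121 - 30 ≡ 6; y = λ·(15 - 6) - 5 ≡ 9. → (6, 9)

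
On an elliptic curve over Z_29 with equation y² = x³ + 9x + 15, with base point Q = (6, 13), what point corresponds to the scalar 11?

Repeated addition: build up to 11Q.
2Q: tangent at (6, 13): λ = (3·6² + 9)/(2·13) ≡ 1/26. 26⁻¹ ≡ 19 (mod 29), so λ ≡ 1·19 ≡ 19.
  x = λ² - 6 - 6 = 361 - 12 ≡ 1; y = λ·(6 - 1) - 13 ≡ 24. → (1, 24)
3Q: (1, 24) + (6, 13). λ = (13 - 24)/(6 - 1) ≡ 18/5 mod 29. 5⁻¹ ≡ 6 (mod 29), so λ ≡ 21.
  x = λ² - 1 - 6 = 441 - 7 ≡ 28; y = λ·(1 - 28) - 24 ≡ 18. → (28, 18)
4Q: (28, 18) + (6, 13). λ = (13 - 18)/(6 - 28) ≡ 24/7 mod 29. 7⁻¹ ≡ 25 (mod 29), so λ ≡ 20.
  x = λ² - 28 - 6 = 400 - 34 ≡ 18; y = λ·(28 - 18) - 18 ≡ 8. → (18, 8)
5Q: (18, 8) + (6, 13). λ = (13 - 8)/(6 - 18) ≡ 5/17 mod 29. 17⁻¹ ≡ 12 (mod 29), so λ ≡ 2.
  x = λ² - 18 - 6 = 4 - 24 ≡ 9; y = λ·(18 - 9) - 8 ≡ 10. → (9, 10)
6Q: (9, 10) + (6, 13). λ = (13 - 10)/(6 - 9) ≡ 3/26 mod 29. 26⁻¹ ≡ 19 (mod 29) since 26·19 = 494 ≡ 1, so λ ≡ 28.
  x = λ² - 9 - 6 = 784 - 15 ≡ 15; y = λ·(9 - 15) - 10 ≡ 25. → (15, 25)
7Q: (15, 25) + (6, 13). λ = (13 - 25)/(6 - 15) ≡ 17/20 mod 29. 20⁻¹ ≡ 16 (mod 29) since 20·16 = 320 ≡ 1, so λ ≡ 11.
  x = λ² - 15 - 6 = 121 - 21 ≡ 13; y = λ·(15 - 13) - 25 ≡ 26. → (13, 26)
8Q: (13, 26) + (6, 13). λ = (13 - 26)/(6 - 13) ≡ 16/22 mod 29. 22⁻¹ ≡ 4 (mod 29) since 22·4 = 88 ≡ 1, so λ ≡ 6.
  x = λ² - 13 - 6 = 36 - 19 ≡ 17; y = λ·(13 - 17) - 26 ≡ 8. → (17, 8)
9Q: (17, 8) + (6, 13). λ = (13 - 8)/(6 - 17) ≡ 5/18 mod 29. 18⁻¹ ≡ 21 (mod 29) since 18·21 = 378 ≡ 1, so λ ≡ 18.
  x = λ² - 17 - 6 = 324 - 23 ≡ 11; y = λ·(17 - 11) - 8 ≡ 13. → (11, 13)
10Q: (11, 13) + (6, 13). λ = (13 - 13)/(6 - 11) ≡ 0/24 mod 29. 24⁻¹ ≡ 23 (mod 29), so λ ≡ 0.
  x = λ² - 11 - 6 = 0 - 17 ≡ 12; y = λ·(11 - 12) - 13 ≡ 16. → (12, 16)
11Q: (12, 16) + (6, 13). λ = (13 - 16)/(6 - 12) ≡ 26/23 mod 29. 23⁻¹ ≡ 24 (mod 29), so λ ≡ 15.
  x = λ² - 12 - 6 = 225 - 18 ≡ 4; y = λ·(12 - 4) - 16 ≡ 17. → (4, 17)

(4, 17)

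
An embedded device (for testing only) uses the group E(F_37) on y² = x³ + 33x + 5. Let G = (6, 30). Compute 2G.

tangent at (6, 30): λ = (3·6² + 33)/(2·30) ≡ 30/23. 23⁻¹ ≡ 29 (mod 37) since 23·29 = 667 ≡ 1, so λ ≡ 30·29 ≡ 19.
  x = λ² - 6 - 6 = 361 - 12 ≡ 16; y = λ·(6 - 16) - 30 ≡ 2. → (16, 2)

(16, 2)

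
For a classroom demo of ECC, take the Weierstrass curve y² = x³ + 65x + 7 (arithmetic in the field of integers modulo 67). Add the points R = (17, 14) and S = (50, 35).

(22, 62)

(17, 14) + (50, 35). λ = (35 - 14)/(50 - 17) ≡ 21/33 mod 67. 33⁻¹ ≡ 65 (mod 67), so λ ≡ 25.
  x = λ² - 17 - 50 = 625 - 67 ≡ 22; y = λ·(17 - 22) - 14 ≡ 62. → (22, 62)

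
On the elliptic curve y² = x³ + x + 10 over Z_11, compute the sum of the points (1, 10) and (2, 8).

(1, 10) + (2, 8). λ = (8 - 10)/(2 - 1) ≡ 9/1 mod 11. 1⁻¹ ≡ 1 (mod 11), so λ ≡ 9.
  x = λ² - 1 - 2 = 81 - 3 ≡ 1; y = λ·(1 - 1) - 10 ≡ 1. → (1, 1)

(1, 1)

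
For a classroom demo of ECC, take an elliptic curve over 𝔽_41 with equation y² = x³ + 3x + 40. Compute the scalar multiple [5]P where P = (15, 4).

Repeated addition: build up to 5P.
2P: tangent at (15, 4): λ = (3·15² + 3)/(2·4) ≡ 22/8. 8⁻¹ ≡ 36 (mod 41) since 8·36 = 288 ≡ 1, so λ ≡ 22·36 ≡ 13.
  x = λ² - 15 - 15 = 169 - 30 ≡ 16; y = λ·(15 - 16) - 4 ≡ 24. → (16, 24)
3P: (16, 24) + (15, 4). λ = (4 - 24)/(15 - 16) ≡ 21/40 mod 41. 40⁻¹ ≡ 40 (mod 41), so λ ≡ 20.
  x = λ² - 16 - 15 = 400 - 31 ≡ 0; y = λ·(16 - 0) - 24 ≡ 9. → (0, 9)
4P: (0, 9) + (15, 4). λ = (4 - 9)/(15 - 0) ≡ 36/15 mod 41. 15⁻¹ ≡ 11 (mod 41), so λ ≡ 27.
  x = λ² - 0 - 15 = 729 - 15 ≡ 17; y = λ·(0 - 17) - 9 ≡ 24. → (17, 24)
5P: (17, 24) + (15, 4). λ = (4 - 24)/(15 - 17) ≡ 21/39 mod 41. 39⁻¹ ≡ 20 (mod 41) since 39·20 = 780 ≡ 1, so λ ≡ 10.
  x = λ² - 17 - 15 = 100 - 32 ≡ 27; y = λ·(17 - 27) - 24 ≡ 40. → (27, 40)

(27, 40)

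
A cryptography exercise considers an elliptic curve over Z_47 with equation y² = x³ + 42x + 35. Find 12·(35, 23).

(40, 3)

Write Q = (35, 23).
Double-and-add on 12 = (1100)₂. Start with Q = (35, 23) for the leading 1-bit.
double: tangent at (35, 23): λ = (3·35² + 42)/(2·23) ≡ 4/46. 46⁻¹ ≡ 46 (mod 47) since 46·46 = 2116 ≡ 1, so λ ≡ 4·46 ≡ 43.
  x = λ² - 35 - 35 = 1849 - 70 ≡ 40; y = λ·(35 - 40) - 23 ≡ 44. → (40, 44)
add Q: (40, 44) + (35, 23). λ = (23 - 44)/(35 - 40) ≡ 26/42 mod 47. 42⁻¹ ≡ 28 (mod 47) since 42·28 = 1176 ≡ 1, so λ ≡ 23.
  x = λ² - 40 - 35 = 529 - 75 ≡ 31; y = λ·(40 - 31) - 44 ≡ 22. → (31, 22)
double: tangent at (31, 22): λ = (3·31² + 42)/(2·22) ≡ 11/44. 44⁻¹ ≡ 31 (mod 47), so λ ≡ 11·31 ≡ 12.
  x = λ² - 31 - 31 = 144 - 62 ≡ 35; y = λ·(31 - 35) - 22 ≡ 24. → (35, 24)
double: tangent at (35, 24): λ = (3·35² + 42)/(2·24) ≡ 4/1. 1⁻¹ ≡ 1 (mod 47), so λ ≡ 4·1 ≡ 4.
  x = λ² - 35 - 35 = 16 - 70 ≡ 40; y = λ·(35 - 40) - 24 ≡ 3. → (40, 3)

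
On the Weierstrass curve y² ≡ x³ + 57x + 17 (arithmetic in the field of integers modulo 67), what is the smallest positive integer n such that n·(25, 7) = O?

8

2P: tangent at (25, 7): λ = (3·25² + 57)/(2·7) ≡ 56/14. 14⁻¹ ≡ 24 (mod 67), so λ ≡ 56·24 ≡ 4.
  x = λ² - 25 - 25 = 16 - 50 ≡ 33; y = λ·(25 - 33) - 7 ≡ 28. → (33, 28)
3P: (33, 28) + (25, 7). λ = (7 - 28)/(25 - 33) ≡ 46/59 mod 67. 59⁻¹ ≡ 25 (mod 67), so λ ≡ 11.
  x = λ² - 33 - 25 = 121 - 58 ≡ 63; y = λ·(33 - 63) - 28 ≡ 44. → (63, 44)
4P: (63, 44) + (25, 7). λ = (7 - 44)/(25 - 63) ≡ 30/29 mod 67. 29⁻¹ ≡ 37 (mod 67) since 29·37 = 1073 ≡ 1, so λ ≡ 38.
  x = λ² - 63 - 25 = 1444 - 88 ≡ 16; y = λ·(63 - 16) - 44 ≡ 0. → (16, 0)
5P: (16, 0) + (25, 7). λ = (7 - 0)/(25 - 16) ≡ 7/9 mod 67. 9⁻¹ ≡ 15 (mod 67) since 9·15 = 135 ≡ 1, so λ ≡ 38.
  x = λ² - 16 - 25 = 1444 - 41 ≡ 63; y = λ·(16 - 63) - 0 ≡ 23. → (63, 23)
6P: (63, 23) + (25, 7). λ = (7 - 23)/(25 - 63) ≡ 51/29 mod 67. 29⁻¹ ≡ 37 (mod 67), so λ ≡ 11.
  x = λ² - 63 - 25 = 121 - 88 ≡ 33; y = λ·(63 - 33) - 23 ≡ 39. → (33, 39)
7P: (33, 39) + (25, 7). λ = (7 - 39)/(25 - 33) ≡ 35/59 mod 67. 59⁻¹ ≡ 25 (mod 67), so λ ≡ 4.
  x = λ² - 33 - 25 = 16 - 58 ≡ 25; y = λ·(33 - 25) - 39 ≡ 60. → (25, 60)
8P: (25, 60) + (25, 7): same x and y₁ ≡ -y₂, so the sum is O.
8P = O, so the order is 8.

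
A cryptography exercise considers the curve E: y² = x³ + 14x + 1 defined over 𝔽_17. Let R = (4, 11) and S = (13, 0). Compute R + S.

(8, 9)

(4, 11) + (13, 0). λ = (0 - 11)/(13 - 4) ≡ 6/9 mod 17. 9⁻¹ ≡ 2 (mod 17), so λ ≡ 12.
  x = λ² - 4 - 13 = 144 - 17 ≡ 8; y = λ·(4 - 8) - 11 ≡ 9. → (8, 9)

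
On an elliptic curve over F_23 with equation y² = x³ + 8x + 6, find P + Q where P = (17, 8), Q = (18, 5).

(17, 8) + (18, 5). λ = (5 - 8)/(18 - 17) ≡ 20/1 mod 23. 1⁻¹ ≡ 1 (mod 23) since 1·1 = 1 ≡ 1, so λ ≡ 20.
  x = λ² - 17 - 18 = 400 - 35 ≡ 20; y = λ·(17 - 20) - 8 ≡ 1. → (20, 1)

(20, 1)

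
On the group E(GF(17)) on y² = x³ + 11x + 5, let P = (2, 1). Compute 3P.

(14, 9)

Repeated addition: build up to 3P.
2P: tangent at (2, 1): λ = (3·2² + 11)/(2·1) ≡ 6/2. 2⁻¹ ≡ 9 (mod 17), so λ ≡ 6·9 ≡ 3.
  x = λ² - 2 - 2 = 9 - 4 ≡ 5; y = λ·(2 - 5) - 1 ≡ 7. → (5, 7)
3P: (5, 7) + (2, 1). λ = (1 - 7)/(2 - 5) ≡ 11/14 mod 17. 14⁻¹ ≡ 11 (mod 17), so λ ≡ 2.
  x = λ² - 5 - 2 = 4 - 7 ≡ 14; y = λ·(5 - 14) - 7 ≡ 9. → (14, 9)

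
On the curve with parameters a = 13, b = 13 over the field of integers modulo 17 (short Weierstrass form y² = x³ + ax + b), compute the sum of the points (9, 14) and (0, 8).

(16, 4)

(9, 14) + (0, 8). λ = (8 - 14)/(0 - 9) ≡ 11/8 mod 17. 8⁻¹ ≡ 15 (mod 17), so λ ≡ 12.
  x = λ² - 9 - 0 = 144 - 9 ≡ 16; y = λ·(9 - 16) - 14 ≡ 4. → (16, 4)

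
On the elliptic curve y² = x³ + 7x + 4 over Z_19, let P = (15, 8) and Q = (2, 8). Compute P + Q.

(15, 8) + (2, 8). λ = (8 - 8)/(2 - 15) ≡ 0/6 mod 19. 6⁻¹ ≡ 16 (mod 19), so λ ≡ 0.
  x = λ² - 15 - 2 = 0 - 17 ≡ 2; y = λ·(15 - 2) - 8 ≡ 11. → (2, 11)

(2, 11)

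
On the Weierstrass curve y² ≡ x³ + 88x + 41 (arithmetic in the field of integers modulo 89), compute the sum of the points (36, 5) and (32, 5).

(36, 5) + (32, 5). λ = (5 - 5)/(32 - 36) ≡ 0/85 mod 89. 85⁻¹ ≡ 22 (mod 89) since 85·22 = 1870 ≡ 1, so λ ≡ 0.
  x = λ² - 36 - 32 = 0 - 68 ≡ 21; y = λ·(36 - 21) - 5 ≡ 84. → (21, 84)

(21, 84)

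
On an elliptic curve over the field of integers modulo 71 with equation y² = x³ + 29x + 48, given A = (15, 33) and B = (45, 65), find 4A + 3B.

First 4A:
Repeated addition: build up to 4A.
2A: tangent at (15, 33): λ = (3·15² + 29)/(2·33) ≡ 65/66. 66⁻¹ ≡ 14 (mod 71), so λ ≡ 65·14 ≡ 58.
  x = λ² - 15 - 15 = 3364 - 30 ≡ 68; y = λ·(15 - 68) - 33 ≡ 17. → (68, 17)
3A: (68, 17) + (15, 33). λ = (33 - 17)/(15 - 68) ≡ 16/18 mod 71. 18⁻¹ ≡ 4 (mod 71), so λ ≡ 64.
  x = λ² - 68 - 15 = 4096 - 83 ≡ 37; y = λ·(68 - 37) - 17 ≡ 50. → (37, 50)
4A: (37, 50) + (15, 33). λ = (33 - 50)/(15 - 37) ≡ 54/49 mod 71. 49⁻¹ ≡ 29 (mod 71), so λ ≡ 4.
  x = λ² - 37 - 15 = 16 - 52 ≡ 35; y = λ·(37 - 35) - 50 ≡ 29. → (35, 29)
4A = (35, 29).
Next 3B:
Repeated addition: build up to 3B.
2B: tangent at (45, 65): λ = (3·45² + 29)/(2·65) ≡ 69/59. 59⁻¹ ≡ 65 (mod 71) since 59·65 = 3835 ≡ 1, so λ ≡ 69·65 ≡ 12.
  x = λ² - 45 - 45 = 144 - 90 ≡ 54; y = λ·(45 - 54) - 65 ≡ 40. → (54, 40)
3B: (54, 40) + (45, 65). λ = (65 - 40)/(45 - 54) ≡ 25/62 mod 71. 62⁻¹ ≡ 63 (mod 71), so λ ≡ 13.
  x = λ² - 54 - 45 = 169 - 99 ≡ 70; y = λ·(54 - 70) - 40 ≡ 36. → (70, 36)
3B = (70, 36).
Finally 4A + 3B:
(35, 29) + (70, 36). λ = (36 - 29)/(70 - 35) ≡ 7/35 mod 71. 35⁻¹ ≡ 69 (mod 71) since 35·69 = 2415 ≡ 1, so λ ≡ 57.
  x = λ² - 35 - 70 = 3249 - 105 ≡ 20; y = λ·(35 - 20) - 29 ≡ 45. → (20, 45)

(20, 45)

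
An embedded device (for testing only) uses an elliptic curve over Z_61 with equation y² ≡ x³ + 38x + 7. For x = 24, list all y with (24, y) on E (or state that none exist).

x³ + 38x + 7 = 14743 ≡ 42 (mod 61).
Square roots of 42 mod 61: 15 and 46 (since 15² = 225 ≡ 42).

15, 46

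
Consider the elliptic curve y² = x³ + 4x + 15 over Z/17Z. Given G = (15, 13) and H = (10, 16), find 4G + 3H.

(8, 7)

First 4G:
Double-and-add on 4 = (100)₂. Start with G = (15, 13) for the leading 1-bit.
double: tangent at (15, 13): λ = (3·15² + 4)/(2·13) ≡ 16/9. 9⁻¹ ≡ 2 (mod 17), so λ ≡ 16·2 ≡ 15.
  x = λ² - 15 - 15 = 225 - 30 ≡ 8; y = λ·(15 - 8) - 13 ≡ 7. → (8, 7)
double: tangent at (8, 7): λ = (3·8² + 4)/(2·7) ≡ 9/14. 14⁻¹ ≡ 11 (mod 17), so λ ≡ 9·11 ≡ 14.
  x = λ² - 8 - 8 = 196 - 16 ≡ 10; y = λ·(8 - 10) - 7 ≡ 16. → (10, 16)
4G = (10, 16).
Next 3H:
Repeated addition: build up to 3H.
2H: tangent at (10, 16): λ = (3·10² + 4)/(2·16) ≡ 15/15. 15⁻¹ ≡ 8 (mod 17), so λ ≡ 15·8 ≡ 1.
  x = λ² - 10 - 10 = 1 - 20 ≡ 15; y = λ·(10 - 15) - 16 ≡ 13. → (15, 13)
3H: (15, 13) + (10, 16). λ = (16 - 13)/(10 - 15) ≡ 3/12 mod 17. 12⁻¹ ≡ 10 (mod 17) since 12·10 = 120 ≡ 1, so λ ≡ 13.
  x = λ² - 15 - 10 = 169 - 25 ≡ 8; y = λ·(15 - 8) - 13 ≡ 10. → (8, 10)
3H = (8, 10).
Finally 4G + 3H:
(10, 16) + (8, 10). λ = (10 - 16)/(8 - 10) ≡ 11/15 mod 17. 15⁻¹ ≡ 8 (mod 17), so λ ≡ 3.
  x = λ² - 10 - 8 = 9 - 18 ≡ 8; y = λ·(10 - 8) - 16 ≡ 7. → (8, 7)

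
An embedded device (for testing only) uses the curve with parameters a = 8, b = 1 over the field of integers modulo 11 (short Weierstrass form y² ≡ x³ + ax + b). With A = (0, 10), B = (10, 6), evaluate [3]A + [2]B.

First 3A:
Repeated addition: build up to 3A.
2A: tangent at (0, 10): λ = (3·0² + 8)/(2·10) ≡ 8/9. 9⁻¹ ≡ 5 (mod 11), so λ ≡ 8·5 ≡ 7.
  x = λ² - 0 - 0 = 49 - 0 ≡ 5; y = λ·(0 - 5) - 10 ≡ 10. → (5, 10)
3A: (5, 10) + (0, 10). λ = (10 - 10)/(0 - 5) ≡ 0/6 mod 11. 6⁻¹ ≡ 2 (mod 11) since 6·2 = 12 ≡ 1, so λ ≡ 0.
  x = λ² - 5 - 0 = 0 - 5 ≡ 6; y = λ·(5 - 6) - 10 ≡ 1. → (6, 1)
3A = (6, 1).
Next 2B:
Repeated addition: build up to 2B.
2B: tangent at (10, 6): λ = (3·10² + 8)/(2·6) ≡ 0/1. 1⁻¹ ≡ 1 (mod 11), so λ ≡ 0·1 ≡ 0.
  x = λ² - 10 - 10 = 0 - 20 ≡ 2; y = λ·(10 - 2) - 6 ≡ 5. → (2, 5)
2B = (2, 5).
Finally 3A + 2B:
(6, 1) + (2, 5). λ = (5 - 1)/(2 - 6) ≡ 4/7 mod 11. 7⁻¹ ≡ 8 (mod 11), so λ ≡ 10.
  x = λ² - 6 - 2 = 100 - 8 ≡ 4; y = λ·(6 - 4) - 1 ≡ 8. → (4, 8)

(4, 8)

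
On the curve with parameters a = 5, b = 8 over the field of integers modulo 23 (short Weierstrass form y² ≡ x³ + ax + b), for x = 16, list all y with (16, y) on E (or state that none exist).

none

x³ + 5x + 8 = 4184 ≡ 21 (mod 23).
21 is a non-residue mod 23; no y exists.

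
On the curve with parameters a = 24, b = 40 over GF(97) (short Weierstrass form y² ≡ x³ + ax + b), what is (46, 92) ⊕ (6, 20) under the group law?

(46, 92) + (6, 20). λ = (20 - 92)/(6 - 46) ≡ 25/57 mod 97. 57⁻¹ ≡ 80 (mod 97) since 57·80 = 4560 ≡ 1, so λ ≡ 60.
  x = λ² - 46 - 6 = 3600 - 52 ≡ 56; y = λ·(46 - 56) - 92 ≡ 84. → (56, 84)

(56, 84)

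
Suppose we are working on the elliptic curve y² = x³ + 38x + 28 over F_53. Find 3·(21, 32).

(45, 22)

Write Q = (21, 32).
Repeated addition: build up to 3Q.
2Q: tangent at (21, 32): λ = (3·21² + 38)/(2·32) ≡ 36/11. 11⁻¹ ≡ 29 (mod 53), so λ ≡ 36·29 ≡ 37.
  x = λ² - 21 - 21 = 1369 - 42 ≡ 2; y = λ·(21 - 2) - 32 ≡ 35. → (2, 35)
3Q: (2, 35) + (21, 32). λ = (32 - 35)/(21 - 2) ≡ 50/19 mod 53. 19⁻¹ ≡ 14 (mod 53) since 19·14 = 266 ≡ 1, so λ ≡ 11.
  x = λ² - 2 - 21 = 121 - 23 ≡ 45; y = λ·(2 - 45) - 35 ≡ 22. → (45, 22)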